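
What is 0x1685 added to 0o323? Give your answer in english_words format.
Convert 0x1685 (hexadecimal) → 1×4096 + 6×256 + 8×16 + 5 = 5765 (decimal)
Convert 0o323 (octal) → 3×64 + 2×8 + 3 = 211 (decimal)
Compute 5765 + 211 = 5976
Convert 5976 (decimal) → 5976 = 5×1000 + 9×100 + 76 → five thousand nine hundred seventy-six (English words)
five thousand nine hundred seventy-six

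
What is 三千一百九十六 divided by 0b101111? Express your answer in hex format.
Convert 三千一百九十六 (Chinese numeral) → 3×1000 + 1×100 + 9×10 + 6 = 3196 (decimal)
Convert 0b101111 (binary) → 32 + 8 + 4 + 2 + 1 = 47 (decimal)
Compute 3196 ÷ 47 = 68
Convert 68 (decimal) → 68 = 4×16 + 4 → 0x44 (hexadecimal)
0x44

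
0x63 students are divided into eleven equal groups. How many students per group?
Convert 0x63 (hexadecimal) → 6×16 + 3 = 99 (decimal)
Convert eleven (English words) → 11 (decimal)
Compute 99 ÷ 11 = 9
9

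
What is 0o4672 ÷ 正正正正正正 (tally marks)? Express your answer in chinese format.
Convert 0o4672 (octal) → 4×512 + 6×64 + 7×8 + 2 = 2490 (decimal)
Convert 正正正正正正 (tally marks) → 5 + 5 + 5 + 5 + 5 + 5 = 30 (decimal)
Compute 2490 ÷ 30 = 83
Convert 83 (decimal) → 83 = 8×10 + 3 → 八十三 (Chinese numeral)
八十三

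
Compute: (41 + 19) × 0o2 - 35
Convert 0o2 (octal) → 2 (decimal)
Expression in decimal: (41 + 19) × 2 - 35
Parentheses first: 41 + 19 = 60
Multiply: 60 × 2 = 120
Subtract: 120 - 35 = 85
85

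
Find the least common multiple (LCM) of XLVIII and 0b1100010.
Convert XLVIII (Roman numeral) → 40 + 5 + 1 + 1 + 1 = 48 (decimal)
Convert 0b1100010 (binary) → 64 + 32 + 2 = 98 (decimal)
Compute lcm(48, 98) = 2352
2352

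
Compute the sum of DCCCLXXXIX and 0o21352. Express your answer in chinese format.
Convert DCCCLXXXIX (Roman numeral) → 500 + 100 + 100 + 100 + 50 + 10 + 10 + 10 + 9 = 889 (decimal)
Convert 0o21352 (octal) → 2×4096 + 1×512 + 3×64 + 5×8 + 2 = 8938 (decimal)
Compute 889 + 8938 = 9827
Convert 9827 (decimal) → 9827 = 9×1000 + 8×100 + 2×10 + 7 → 九千八百二十七 (Chinese numeral)
九千八百二十七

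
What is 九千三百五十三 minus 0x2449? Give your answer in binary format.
Convert 九千三百五十三 (Chinese numeral) → 9×1000 + 3×100 + 5×10 + 3 = 9353 (decimal)
Convert 0x2449 (hexadecimal) → 2×4096 + 4×256 + 4×16 + 9 = 9289 (decimal)
Compute 9353 - 9289 = 64
Convert 64 (decimal) → 0b1000000 (binary)
0b1000000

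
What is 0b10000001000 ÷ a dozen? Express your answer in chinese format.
Convert 0b10000001000 (binary) → 1024 + 8 = 1032 (decimal)
Convert a dozen (colloquial) → 12 (decimal)
Compute 1032 ÷ 12 = 86
Convert 86 (decimal) → 86 = 8×10 + 6 → 八十六 (Chinese numeral)
八十六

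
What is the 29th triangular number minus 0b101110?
The 29th triangular number = 29×30/2 = 435
Convert 0b101110 (binary) → 32 + 8 + 4 + 2 = 46 (decimal)
Compute 435 - 46 = 389
389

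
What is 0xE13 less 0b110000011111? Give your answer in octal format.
Convert 0xE13 (hexadecimal) → 14×256 + 1×16 + 3 = 3603 (decimal)
Convert 0b110000011111 (binary) → 2048 + 1024 + 16 + 8 + 4 + 2 + 1 = 3103 (decimal)
Compute 3603 - 3103 = 500
Convert 500 (decimal) → 500 = 7×64 + 6×8 + 4 → 0o764 (octal)
0o764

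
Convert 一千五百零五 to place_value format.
Convert 一千五百零五 (Chinese numeral) → 1×1000 + 5×100 + 5 = 1505 (decimal)
Convert 1505 (decimal) → 1505 = 1×1000 + 5×100 + 5 → 1 thousand, 5 hundreds, 5 ones (place-value notation)
1 thousand, 5 hundreds, 5 ones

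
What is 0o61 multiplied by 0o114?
Convert 0o61 (octal) → 6×8 + 1 = 49 (decimal)
Convert 0o114 (octal) → 1×64 + 1×8 + 4 = 76 (decimal)
Compute 49 × 76 = 3724
3724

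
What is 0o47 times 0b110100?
Convert 0o47 (octal) → 4×8 + 7 = 39 (decimal)
Convert 0b110100 (binary) → 32 + 16 + 4 = 52 (decimal)
Compute 39 × 52 = 2028
2028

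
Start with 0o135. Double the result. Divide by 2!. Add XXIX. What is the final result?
Convert 0o135 (octal) → 1×64 + 3×8 + 5 = 93 (decimal)
Start: 93
93 × 2 = 186
Convert 2! (factorial) → 2 (decimal)
186 ÷ 2 = 93
Convert XXIX (Roman numeral) → 10 + 10 + 9 = 29 (decimal)
93 + 29 = 122
122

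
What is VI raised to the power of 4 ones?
Convert VI (Roman numeral) → 5 + 1 = 6 (decimal)
Convert 4 ones (place-value notation) → 4 (decimal)
Compute 6 ^ 4 = 1296
1296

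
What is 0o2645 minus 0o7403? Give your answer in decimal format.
Convert 0o2645 (octal) → 2×512 + 6×64 + 4×8 + 5 = 1445 (decimal)
Convert 0o7403 (octal) → 7×512 + 4×64 + 3 = 3843 (decimal)
Compute 1445 - 3843 = -2398
-2398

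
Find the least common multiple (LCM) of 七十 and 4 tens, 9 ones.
Convert 七十 (Chinese numeral) → 7×10 = 70 (decimal)
Convert 4 tens, 9 ones (place-value notation) → 4×10 + 9 = 49 (decimal)
Compute lcm(70, 49) = 490
490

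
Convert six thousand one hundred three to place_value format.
Convert six thousand one hundred three (English words) → 6×1000 + 1×100 + 3 = 6103 (decimal)
Convert 6103 (decimal) → 6103 = 6×1000 + 1×100 + 3 → 6 thousands, 1 hundred, 3 ones (place-value notation)
6 thousands, 1 hundred, 3 ones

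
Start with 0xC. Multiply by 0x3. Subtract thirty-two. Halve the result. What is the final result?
Convert 0xC (hexadecimal) → 12 (decimal)
Start: 12
Convert 0x3 (hexadecimal) → 3 (decimal)
12 × 3 = 36
Convert thirty-two (English words) → 32 (decimal)
36 - 32 = 4
4 ÷ 2 = 2
2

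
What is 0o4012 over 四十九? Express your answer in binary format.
Convert 0o4012 (octal) → 4×512 + 1×8 + 2 = 2058 (decimal)
Convert 四十九 (Chinese numeral) → 4×10 + 9 = 49 (decimal)
Compute 2058 ÷ 49 = 42
Convert 42 (decimal) → 42 = 32 + 8 + 2 → 0b101010 (binary)
0b101010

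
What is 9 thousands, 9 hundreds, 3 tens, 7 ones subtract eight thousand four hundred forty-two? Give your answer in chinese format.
Convert 9 thousands, 9 hundreds, 3 tens, 7 ones (place-value notation) → 9×1000 + 9×100 + 3×10 + 7 = 9937 (decimal)
Convert eight thousand four hundred forty-two (English words) → 8×1000 + 4×100 + 42 = 8442 (decimal)
Compute 9937 - 8442 = 1495
Convert 1495 (decimal) → 1495 = 1×1000 + 4×100 + 9×10 + 5 → 一千四百九十五 (Chinese numeral)
一千四百九十五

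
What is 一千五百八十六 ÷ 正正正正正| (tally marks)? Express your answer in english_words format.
Convert 一千五百八十六 (Chinese numeral) → 1×1000 + 5×100 + 8×10 + 6 = 1586 (decimal)
Convert 正正正正正| (tally marks) → 5 + 5 + 5 + 5 + 5 + 1 = 26 (decimal)
Compute 1586 ÷ 26 = 61
Convert 61 (decimal) → sixty-one (English words)
sixty-one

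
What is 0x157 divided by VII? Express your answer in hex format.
Convert 0x157 (hexadecimal) → 1×256 + 5×16 + 7 = 343 (decimal)
Convert VII (Roman numeral) → 5 + 1 + 1 = 7 (decimal)
Compute 343 ÷ 7 = 49
Convert 49 (decimal) → 49 = 3×16 + 1 → 0x31 (hexadecimal)
0x31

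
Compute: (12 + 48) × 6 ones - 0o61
Convert 6 ones (place-value notation) → 6 (decimal)
Convert 0o61 (octal) → 6×8 + 1 = 49 (decimal)
Expression in decimal: (12 + 48) × 6 - 49
Parentheses first: 12 + 48 = 60
Multiply: 60 × 6 = 360
Subtract: 360 - 49 = 311
311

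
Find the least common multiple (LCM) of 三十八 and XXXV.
Convert 三十八 (Chinese numeral) → 3×10 + 8 = 38 (decimal)
Convert XXXV (Roman numeral) → 10 + 10 + 10 + 5 = 35 (decimal)
Compute lcm(38, 35) = 1330
1330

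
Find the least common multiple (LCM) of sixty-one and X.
Convert sixty-one (English words) → 61 (decimal)
Convert X (Roman numeral) → 10 (decimal)
Compute lcm(61, 10) = 610
610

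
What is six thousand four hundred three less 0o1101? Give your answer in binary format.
Convert six thousand four hundred three (English words) → 6×1000 + 4×100 + 3 = 6403 (decimal)
Convert 0o1101 (octal) → 1×512 + 1×64 + 1 = 577 (decimal)
Compute 6403 - 577 = 5826
Convert 5826 (decimal) → 5826 = 4096 + 1024 + 512 + 128 + 64 + 2 → 0b1011011000010 (binary)
0b1011011000010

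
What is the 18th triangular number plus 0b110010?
The 18th triangular number = 18×19/2 = 171
Convert 0b110010 (binary) → 32 + 16 + 2 = 50 (decimal)
Compute 171 + 50 = 221
221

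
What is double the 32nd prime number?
The 32nd prime number = 131
Compute 131 × 2 = 262
262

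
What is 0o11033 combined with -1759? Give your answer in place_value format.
Convert 0o11033 (octal) → 1×4096 + 1×512 + 3×8 + 3 = 4635 (decimal)
Compute 4635 + -1759 = 2876
Convert 2876 (decimal) → 2876 = 2×1000 + 8×100 + 7×10 + 6 → 2 thousands, 8 hundreds, 7 tens, 6 ones (place-value notation)
2 thousands, 8 hundreds, 7 tens, 6 ones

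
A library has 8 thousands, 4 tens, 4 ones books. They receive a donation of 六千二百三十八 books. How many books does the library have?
Convert 8 thousands, 4 tens, 4 ones (place-value notation) → 8×1000 + 4×10 + 4 = 8044 (decimal)
Convert 六千二百三十八 (Chinese numeral) → 6×1000 + 2×100 + 3×10 + 8 = 6238 (decimal)
Compute 8044 + 6238 = 14282
14282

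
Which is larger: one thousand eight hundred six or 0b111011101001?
Convert one thousand eight hundred six (English words) → 1×1000 + 8×100 + 6 = 1806 (decimal)
Convert 0b111011101001 (binary) → 2048 + 1024 + 512 + 128 + 64 + 32 + 8 + 1 = 3817 (decimal)
Compare 1806 vs 3817: larger = 3817
3817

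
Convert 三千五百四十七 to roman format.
Convert 三千五百四十七 (Chinese numeral) → 3×1000 + 5×100 + 4×10 + 7 = 3547 (decimal)
Convert 3547 (decimal) → 3547 = 1000 + 1000 + 1000 + 500 + 40 + 5 + 1 + 1 → MMMDXLVII (Roman numeral)
MMMDXLVII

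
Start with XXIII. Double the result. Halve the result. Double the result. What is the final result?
Convert XXIII (Roman numeral) → 10 + 10 + 1 + 1 + 1 = 23 (decimal)
Start: 23
23 × 2 = 46
46 ÷ 2 = 23
23 × 2 = 46
46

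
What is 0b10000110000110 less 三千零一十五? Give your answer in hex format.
Convert 0b10000110000110 (binary) → 8192 + 256 + 128 + 4 + 2 = 8582 (decimal)
Convert 三千零一十五 (Chinese numeral) → 3×1000 + 1×10 + 5 = 3015 (decimal)
Compute 8582 - 3015 = 5567
Convert 5567 (decimal) → 5567 = 1×4096 + 5×256 + 11×16 + 15 → 0x15BF (hexadecimal)
0x15BF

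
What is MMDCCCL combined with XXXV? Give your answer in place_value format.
Convert MMDCCCL (Roman numeral) → 1000 + 1000 + 500 + 100 + 100 + 100 + 50 = 2850 (decimal)
Convert XXXV (Roman numeral) → 10 + 10 + 10 + 5 = 35 (decimal)
Compute 2850 + 35 = 2885
Convert 2885 (decimal) → 2885 = 2×1000 + 8×100 + 8×10 + 5 → 2 thousands, 8 hundreds, 8 tens, 5 ones (place-value notation)
2 thousands, 8 hundreds, 8 tens, 5 ones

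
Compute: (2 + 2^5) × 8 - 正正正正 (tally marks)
Convert 2^5 (power) → 32 (decimal)
Convert 正正正正 (tally marks) → 5 + 5 + 5 + 5 = 20 (decimal)
Expression in decimal: (2 + 32) × 8 - 20
Parentheses first: 2 + 32 = 34
Multiply: 34 × 8 = 272
Subtract: 272 - 20 = 252
252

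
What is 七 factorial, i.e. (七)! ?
Convert 七 (Chinese numeral) → 7 (decimal)
Compute 7! = 5040
5040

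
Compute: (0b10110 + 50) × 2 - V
Convert 0b10110 (binary) → 16 + 4 + 2 = 22 (decimal)
Convert V (Roman numeral) → 5 (decimal)
Expression in decimal: (22 + 50) × 2 - 5
Parentheses first: 22 + 50 = 72
Multiply: 72 × 2 = 144
Subtract: 144 - 5 = 139
139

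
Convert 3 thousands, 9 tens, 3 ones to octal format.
Convert 3 thousands, 9 tens, 3 ones (place-value notation) → 3×1000 + 9×10 + 3 = 3093 (decimal)
Convert 3093 (decimal) → 3093 = 6×512 + 2×8 + 5 → 0o6025 (octal)
0o6025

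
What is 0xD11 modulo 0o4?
Convert 0xD11 (hexadecimal) → 13×256 + 1×16 + 1 = 3345 (decimal)
Convert 0o4 (octal) → 4 (decimal)
Compute 3345 mod 4 = 1
1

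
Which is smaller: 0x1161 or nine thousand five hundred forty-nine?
Convert 0x1161 (hexadecimal) → 1×4096 + 1×256 + 6×16 + 1 = 4449 (decimal)
Convert nine thousand five hundred forty-nine (English words) → 9×1000 + 5×100 + 49 = 9549 (decimal)
Compare 4449 vs 9549: smaller = 4449
4449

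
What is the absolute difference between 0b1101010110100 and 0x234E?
Convert 0b1101010110100 (binary) → 4096 + 2048 + 512 + 128 + 32 + 16 + 4 = 6836 (decimal)
Convert 0x234E (hexadecimal) → 2×4096 + 3×256 + 4×16 + 14 = 9038 (decimal)
Compute |6836 - 9038| = 2202
2202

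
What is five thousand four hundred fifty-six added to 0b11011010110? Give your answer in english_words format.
Convert five thousand four hundred fifty-six (English words) → 5×1000 + 4×100 + 56 = 5456 (decimal)
Convert 0b11011010110 (binary) → 1024 + 512 + 128 + 64 + 16 + 4 + 2 = 1750 (decimal)
Compute 5456 + 1750 = 7206
Convert 7206 (decimal) → 7206 = 7×1000 + 2×100 + 6 → seven thousand two hundred six (English words)
seven thousand two hundred six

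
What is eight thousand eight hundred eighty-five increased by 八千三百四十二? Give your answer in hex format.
Convert eight thousand eight hundred eighty-five (English words) → 8×1000 + 8×100 + 85 = 8885 (decimal)
Convert 八千三百四十二 (Chinese numeral) → 8×1000 + 3×100 + 4×10 + 2 = 8342 (decimal)
Compute 8885 + 8342 = 17227
Convert 17227 (decimal) → 17227 = 4×4096 + 3×256 + 4×16 + 11 → 0x434B (hexadecimal)
0x434B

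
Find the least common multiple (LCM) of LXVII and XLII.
Convert LXVII (Roman numeral) → 50 + 10 + 5 + 1 + 1 = 67 (decimal)
Convert XLII (Roman numeral) → 40 + 1 + 1 = 42 (decimal)
Compute lcm(67, 42) = 2814
2814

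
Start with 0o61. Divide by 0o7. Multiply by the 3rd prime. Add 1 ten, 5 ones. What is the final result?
Convert 0o61 (octal) → 6×8 + 1 = 49 (decimal)
Start: 49
Convert 0o7 (octal) → 7 (decimal)
49 ÷ 7 = 7
Convert the 3rd prime (prime index) → 5 (decimal)
7 × 5 = 35
Convert 1 ten, 5 ones (place-value notation) → 1×10 + 5 = 15 (decimal)
35 + 15 = 50
50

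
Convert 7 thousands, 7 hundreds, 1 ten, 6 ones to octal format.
Convert 7 thousands, 7 hundreds, 1 ten, 6 ones (place-value notation) → 7×1000 + 7×100 + 1×10 + 6 = 7716 (decimal)
Convert 7716 (decimal) → 7716 = 1×4096 + 7×512 + 4×8 + 4 → 0o17044 (octal)
0o17044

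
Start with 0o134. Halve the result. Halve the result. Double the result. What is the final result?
Convert 0o134 (octal) → 1×64 + 3×8 + 4 = 92 (decimal)
Start: 92
92 ÷ 2 = 46
46 ÷ 2 = 23
23 × 2 = 46
46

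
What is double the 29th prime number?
The 29th prime number = 109
Compute 109 × 2 = 218
218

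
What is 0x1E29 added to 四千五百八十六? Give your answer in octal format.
Convert 0x1E29 (hexadecimal) → 1×4096 + 14×256 + 2×16 + 9 = 7721 (decimal)
Convert 四千五百八十六 (Chinese numeral) → 4×1000 + 5×100 + 8×10 + 6 = 4586 (decimal)
Compute 7721 + 4586 = 12307
Convert 12307 (decimal) → 12307 = 3×4096 + 2×8 + 3 → 0o30023 (octal)
0o30023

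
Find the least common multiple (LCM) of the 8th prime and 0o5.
Convert the 8th prime (prime index) → 19 (decimal)
Convert 0o5 (octal) → 5 (decimal)
Compute lcm(19, 5) = 95
95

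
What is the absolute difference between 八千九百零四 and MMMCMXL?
Convert 八千九百零四 (Chinese numeral) → 8×1000 + 9×100 + 4 = 8904 (decimal)
Convert MMMCMXL (Roman numeral) → 1000 + 1000 + 1000 + 900 + 40 = 3940 (decimal)
Compute |8904 - 3940| = 4964
4964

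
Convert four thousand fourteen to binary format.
Convert four thousand fourteen (English words) → 4×1000 + 14 = 4014 (decimal)
Convert 4014 (decimal) → 4014 = 2048 + 1024 + 512 + 256 + 128 + 32 + 8 + 4 + 2 → 0b111110101110 (binary)
0b111110101110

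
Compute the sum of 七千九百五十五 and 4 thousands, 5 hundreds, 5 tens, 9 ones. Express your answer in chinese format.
Convert 七千九百五十五 (Chinese numeral) → 7×1000 + 9×100 + 5×10 + 5 = 7955 (decimal)
Convert 4 thousands, 5 hundreds, 5 tens, 9 ones (place-value notation) → 4×1000 + 5×100 + 5×10 + 9 = 4559 (decimal)
Compute 7955 + 4559 = 12514
Convert 12514 (decimal) → 12514 = 1×10000 + 2×1000 + 5×100 + 1×10 + 4 → 一万二千五百一十四 (Chinese numeral)
一万二千五百一十四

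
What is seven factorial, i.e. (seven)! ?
Convert seven (English words) → 7 (decimal)
Compute 7! = 5040
5040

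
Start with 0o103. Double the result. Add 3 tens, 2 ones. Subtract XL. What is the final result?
Convert 0o103 (octal) → 1×64 + 3 = 67 (decimal)
Start: 67
67 × 2 = 134
Convert 3 tens, 2 ones (place-value notation) → 3×10 + 2 = 32 (decimal)
134 + 32 = 166
Convert XL (Roman numeral) → 40 (decimal)
166 - 40 = 126
126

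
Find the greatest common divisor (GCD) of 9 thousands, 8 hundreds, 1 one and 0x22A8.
Convert 9 thousands, 8 hundreds, 1 one (place-value notation) → 9×1000 + 8×100 + 1 = 9801 (decimal)
Convert 0x22A8 (hexadecimal) → 2×4096 + 2×256 + 10×16 + 8 = 8872 (decimal)
Compute gcd(9801, 8872) = 1
1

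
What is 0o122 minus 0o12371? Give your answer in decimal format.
Convert 0o122 (octal) → 1×64 + 2×8 + 2 = 82 (decimal)
Convert 0o12371 (octal) → 1×4096 + 2×512 + 3×64 + 7×8 + 1 = 5369 (decimal)
Compute 82 - 5369 = -5287
-5287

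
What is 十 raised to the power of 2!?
Convert 十 (Chinese numeral) → 1×10 = 10 (decimal)
Convert 2! (factorial) → 2 (decimal)
Compute 10 ^ 2 = 100
100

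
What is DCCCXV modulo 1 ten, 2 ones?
Convert DCCCXV (Roman numeral) → 500 + 100 + 100 + 100 + 10 + 5 = 815 (decimal)
Convert 1 ten, 2 ones (place-value notation) → 1×10 + 2 = 12 (decimal)
Compute 815 mod 12 = 11
11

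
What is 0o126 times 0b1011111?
Convert 0o126 (octal) → 1×64 + 2×8 + 6 = 86 (decimal)
Convert 0b1011111 (binary) → 64 + 16 + 8 + 4 + 2 + 1 = 95 (decimal)
Compute 86 × 95 = 8170
8170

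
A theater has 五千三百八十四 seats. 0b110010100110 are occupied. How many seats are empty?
Convert 五千三百八十四 (Chinese numeral) → 5×1000 + 3×100 + 8×10 + 4 = 5384 (decimal)
Convert 0b110010100110 (binary) → 2048 + 1024 + 128 + 32 + 4 + 2 = 3238 (decimal)
Compute 5384 - 3238 = 2146
2146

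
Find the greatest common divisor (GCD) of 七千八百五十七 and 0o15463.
Convert 七千八百五十七 (Chinese numeral) → 7×1000 + 8×100 + 5×10 + 7 = 7857 (decimal)
Convert 0o15463 (octal) → 1×4096 + 5×512 + 4×64 + 6×8 + 3 = 6963 (decimal)
Compute gcd(7857, 6963) = 3
3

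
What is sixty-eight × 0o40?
Convert sixty-eight (English words) → 68 (decimal)
Convert 0o40 (octal) → 4×8 = 32 (decimal)
Compute 68 × 32 = 2176
2176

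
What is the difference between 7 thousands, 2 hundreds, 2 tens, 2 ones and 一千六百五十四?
Convert 7 thousands, 2 hundreds, 2 tens, 2 ones (place-value notation) → 7×1000 + 2×100 + 2×10 + 2 = 7222 (decimal)
Convert 一千六百五十四 (Chinese numeral) → 1×1000 + 6×100 + 5×10 + 4 = 1654 (decimal)
Difference: |7222 - 1654| = 5568
5568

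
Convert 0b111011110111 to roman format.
Convert 0b111011110111 (binary) → 2048 + 1024 + 512 + 128 + 64 + 32 + 16 + 4 + 2 + 1 = 3831 (decimal)
Convert 3831 (decimal) → 3831 = 1000 + 1000 + 1000 + 500 + 100 + 100 + 100 + 10 + 10 + 10 + 1 → MMMDCCCXXXI (Roman numeral)
MMMDCCCXXXI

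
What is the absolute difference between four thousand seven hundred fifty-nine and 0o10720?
Convert four thousand seven hundred fifty-nine (English words) → 4×1000 + 7×100 + 59 = 4759 (decimal)
Convert 0o10720 (octal) → 1×4096 + 7×64 + 2×8 = 4560 (decimal)
Compute |4759 - 4560| = 199
199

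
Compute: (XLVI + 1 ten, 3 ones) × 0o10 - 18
Convert XLVI (Roman numeral) → 40 + 5 + 1 = 46 (decimal)
Convert 1 ten, 3 ones (place-value notation) → 1×10 + 3 = 13 (decimal)
Convert 0o10 (octal) → 1×8 = 8 (decimal)
Expression in decimal: (46 + 13) × 8 - 18
Parentheses first: 46 + 13 = 59
Multiply: 59 × 8 = 472
Subtract: 472 - 18 = 454
454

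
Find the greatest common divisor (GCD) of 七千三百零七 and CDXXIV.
Convert 七千三百零七 (Chinese numeral) → 7×1000 + 3×100 + 7 = 7307 (decimal)
Convert CDXXIV (Roman numeral) → 400 + 10 + 10 + 4 = 424 (decimal)
Compute gcd(7307, 424) = 1
1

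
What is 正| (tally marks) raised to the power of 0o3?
Convert 正| (tally marks) → 5 + 1 = 6 (decimal)
Convert 0o3 (octal) → 3 (decimal)
Compute 6 ^ 3 = 216
216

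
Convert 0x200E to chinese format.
Convert 0x200E (hexadecimal) → 2×4096 + 14 = 8206 (decimal)
Convert 8206 (decimal) → 8206 = 8×1000 + 2×100 + 6 → 八千二百零六 (Chinese numeral)
八千二百零六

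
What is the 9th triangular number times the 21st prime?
Convert the 9th triangular number (triangular index) → 9×10/2 = 45 (decimal)
Convert the 21st prime (prime index) → 73 (decimal)
Compute 45 × 73 = 3285
3285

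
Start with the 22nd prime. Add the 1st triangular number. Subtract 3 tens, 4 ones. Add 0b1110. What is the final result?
Convert the 22nd prime (prime index) → 79 (decimal)
Start: 79
Convert the 1st triangular number (triangular index) → 1×2/2 = 1 (decimal)
79 + 1 = 80
Convert 3 tens, 4 ones (place-value notation) → 3×10 + 4 = 34 (decimal)
80 - 34 = 46
Convert 0b1110 (binary) → 8 + 4 + 2 = 14 (decimal)
46 + 14 = 60
60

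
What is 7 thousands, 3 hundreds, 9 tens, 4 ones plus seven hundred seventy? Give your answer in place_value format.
Convert 7 thousands, 3 hundreds, 9 tens, 4 ones (place-value notation) → 7×1000 + 3×100 + 9×10 + 4 = 7394 (decimal)
Convert seven hundred seventy (English words) → 7×100 + 70 = 770 (decimal)
Compute 7394 + 770 = 8164
Convert 8164 (decimal) → 8164 = 8×1000 + 1×100 + 6×10 + 4 → 8 thousands, 1 hundred, 6 tens, 4 ones (place-value notation)
8 thousands, 1 hundred, 6 tens, 4 ones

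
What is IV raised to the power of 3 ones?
Convert IV (Roman numeral) → 4 (decimal)
Convert 3 ones (place-value notation) → 3 (decimal)
Compute 4 ^ 3 = 64
64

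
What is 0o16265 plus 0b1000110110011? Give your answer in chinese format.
Convert 0o16265 (octal) → 1×4096 + 6×512 + 2×64 + 6×8 + 5 = 7349 (decimal)
Convert 0b1000110110011 (binary) → 4096 + 256 + 128 + 32 + 16 + 2 + 1 = 4531 (decimal)
Compute 7349 + 4531 = 11880
Convert 11880 (decimal) → 11880 = 1×10000 + 1×1000 + 8×100 + 8×10 → 一万一千八百八十 (Chinese numeral)
一万一千八百八十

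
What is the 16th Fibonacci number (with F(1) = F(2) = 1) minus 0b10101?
The 16th Fibonacci number (with F(1) = F(2) = 1) = 987
Convert 0b10101 (binary) → 16 + 4 + 1 = 21 (decimal)
Compute 987 - 21 = 966
966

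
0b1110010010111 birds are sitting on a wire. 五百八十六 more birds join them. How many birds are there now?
Convert 0b1110010010111 (binary) → 4096 + 2048 + 1024 + 128 + 16 + 4 + 2 + 1 = 7319 (decimal)
Convert 五百八十六 (Chinese numeral) → 5×100 + 8×10 + 6 = 586 (decimal)
Compute 7319 + 586 = 7905
7905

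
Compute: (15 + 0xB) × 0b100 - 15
Convert 0xB (hexadecimal) → 11 (decimal)
Convert 0b100 (binary) → 4 (decimal)
Expression in decimal: (15 + 11) × 4 - 15
Parentheses first: 15 + 11 = 26
Multiply: 26 × 4 = 104
Subtract: 104 - 15 = 89
89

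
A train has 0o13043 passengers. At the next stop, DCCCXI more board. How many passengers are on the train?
Convert 0o13043 (octal) → 1×4096 + 3×512 + 4×8 + 3 = 5667 (decimal)
Convert DCCCXI (Roman numeral) → 500 + 100 + 100 + 100 + 10 + 1 = 811 (decimal)
Compute 5667 + 811 = 6478
6478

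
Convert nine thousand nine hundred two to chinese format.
Convert nine thousand nine hundred two (English words) → 9×1000 + 9×100 + 2 = 9902 (decimal)
Convert 9902 (decimal) → 9902 = 9×1000 + 9×100 + 2 → 九千九百零二 (Chinese numeral)
九千九百零二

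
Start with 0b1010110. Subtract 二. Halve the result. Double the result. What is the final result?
Convert 0b1010110 (binary) → 64 + 16 + 4 + 2 = 86 (decimal)
Start: 86
Convert 二 (Chinese numeral) → 2 (decimal)
86 - 2 = 84
84 ÷ 2 = 42
42 × 2 = 84
84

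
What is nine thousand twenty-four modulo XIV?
Convert nine thousand twenty-four (English words) → 9×1000 + 24 = 9024 (decimal)
Convert XIV (Roman numeral) → 10 + 4 = 14 (decimal)
Compute 9024 mod 14 = 8
8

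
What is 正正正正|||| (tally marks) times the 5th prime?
Convert 正正正正|||| (tally marks) → 5 + 5 + 5 + 5 + 4 = 24 (decimal)
Convert the 5th prime (prime index) → 11 (decimal)
Compute 24 × 11 = 264
264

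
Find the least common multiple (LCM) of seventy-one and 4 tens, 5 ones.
Convert seventy-one (English words) → 71 (decimal)
Convert 4 tens, 5 ones (place-value notation) → 4×10 + 5 = 45 (decimal)
Compute lcm(71, 45) = 3195
3195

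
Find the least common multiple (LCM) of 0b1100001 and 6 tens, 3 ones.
Convert 0b1100001 (binary) → 64 + 32 + 1 = 97 (decimal)
Convert 6 tens, 3 ones (place-value notation) → 6×10 + 3 = 63 (decimal)
Compute lcm(97, 63) = 6111
6111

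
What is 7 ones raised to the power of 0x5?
Convert 7 ones (place-value notation) → 7 (decimal)
Convert 0x5 (hexadecimal) → 5 (decimal)
Compute 7 ^ 5 = 16807
16807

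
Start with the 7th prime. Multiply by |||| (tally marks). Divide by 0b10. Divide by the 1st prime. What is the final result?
Convert the 7th prime (prime index) → 17 (decimal)
Start: 17
Convert |||| (tally marks) → 4 (decimal)
17 × 4 = 68
Convert 0b10 (binary) → 2 (decimal)
68 ÷ 2 = 34
Convert the 1st prime (prime index) → 2 (decimal)
34 ÷ 2 = 17
17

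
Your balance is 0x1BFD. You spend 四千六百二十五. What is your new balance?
Convert 0x1BFD (hexadecimal) → 1×4096 + 11×256 + 15×16 + 13 = 7165 (decimal)
Convert 四千六百二十五 (Chinese numeral) → 4×1000 + 6×100 + 2×10 + 5 = 4625 (decimal)
Compute 7165 - 4625 = 2540
2540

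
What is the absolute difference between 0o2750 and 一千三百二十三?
Convert 0o2750 (octal) → 2×512 + 7×64 + 5×8 = 1512 (decimal)
Convert 一千三百二十三 (Chinese numeral) → 1×1000 + 3×100 + 2×10 + 3 = 1323 (decimal)
Compute |1512 - 1323| = 189
189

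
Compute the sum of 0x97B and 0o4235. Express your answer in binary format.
Convert 0x97B (hexadecimal) → 9×256 + 7×16 + 11 = 2427 (decimal)
Convert 0o4235 (octal) → 4×512 + 2×64 + 3×8 + 5 = 2205 (decimal)
Compute 2427 + 2205 = 4632
Convert 4632 (decimal) → 4632 = 4096 + 512 + 16 + 8 → 0b1001000011000 (binary)
0b1001000011000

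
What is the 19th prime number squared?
The 19th prime number = 67
Compute 67² = 67 × 67 = 4489
4489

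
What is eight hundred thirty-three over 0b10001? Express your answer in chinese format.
Convert eight hundred thirty-three (English words) → 8×100 + 33 = 833 (decimal)
Convert 0b10001 (binary) → 16 + 1 = 17 (decimal)
Compute 833 ÷ 17 = 49
Convert 49 (decimal) → 49 = 4×10 + 9 → 四十九 (Chinese numeral)
四十九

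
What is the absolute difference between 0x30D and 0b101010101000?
Convert 0x30D (hexadecimal) → 3×256 + 13 = 781 (decimal)
Convert 0b101010101000 (binary) → 2048 + 512 + 128 + 32 + 8 = 2728 (decimal)
Compute |781 - 2728| = 1947
1947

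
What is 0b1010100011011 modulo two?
Convert 0b1010100011011 (binary) → 4096 + 1024 + 256 + 16 + 8 + 2 + 1 = 5403 (decimal)
Convert two (English words) → 2 (decimal)
Compute 5403 mod 2 = 1
1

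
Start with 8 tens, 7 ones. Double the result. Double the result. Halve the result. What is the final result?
Convert 8 tens, 7 ones (place-value notation) → 8×10 + 7 = 87 (decimal)
Start: 87
87 × 2 = 174
174 × 2 = 348
348 ÷ 2 = 174
174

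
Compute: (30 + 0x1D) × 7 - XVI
Convert 0x1D (hexadecimal) → 1×16 + 13 = 29 (decimal)
Convert XVI (Roman numeral) → 10 + 5 + 1 = 16 (decimal)
Expression in decimal: (30 + 29) × 7 - 16
Parentheses first: 30 + 29 = 59
Multiply: 59 × 7 = 413
Subtract: 413 - 16 = 397
397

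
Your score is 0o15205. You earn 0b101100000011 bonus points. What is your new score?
Convert 0o15205 (octal) → 1×4096 + 5×512 + 2×64 + 5 = 6789 (decimal)
Convert 0b101100000011 (binary) → 2048 + 512 + 256 + 2 + 1 = 2819 (decimal)
Compute 6789 + 2819 = 9608
9608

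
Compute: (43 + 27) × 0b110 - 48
Convert 0b110 (binary) → 4 + 2 = 6 (decimal)
Expression in decimal: (43 + 27) × 6 - 48
Parentheses first: 43 + 27 = 70
Multiply: 70 × 6 = 420
Subtract: 420 - 48 = 372
372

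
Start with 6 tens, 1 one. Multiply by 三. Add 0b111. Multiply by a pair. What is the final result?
Convert 6 tens, 1 one (place-value notation) → 6×10 + 1 = 61 (decimal)
Start: 61
Convert 三 (Chinese numeral) → 3 (decimal)
61 × 3 = 183
Convert 0b111 (binary) → 4 + 2 + 1 = 7 (decimal)
183 + 7 = 190
Convert a pair (colloquial) → 2 (decimal)
190 × 2 = 380
380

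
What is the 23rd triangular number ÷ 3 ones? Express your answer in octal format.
Convert the 23rd triangular number (triangular index) → 23×24/2 = 276 (decimal)
Convert 3 ones (place-value notation) → 3 (decimal)
Compute 276 ÷ 3 = 92
Convert 92 (decimal) → 92 = 1×64 + 3×8 + 4 → 0o134 (octal)
0o134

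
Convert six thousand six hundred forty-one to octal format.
Convert six thousand six hundred forty-one (English words) → 6×1000 + 6×100 + 41 = 6641 (decimal)
Convert 6641 (decimal) → 6641 = 1×4096 + 4×512 + 7×64 + 6×8 + 1 → 0o14761 (octal)
0o14761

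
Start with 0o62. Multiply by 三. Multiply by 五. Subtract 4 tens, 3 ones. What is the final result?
Convert 0o62 (octal) → 6×8 + 2 = 50 (decimal)
Start: 50
Convert 三 (Chinese numeral) → 3 (decimal)
50 × 3 = 150
Convert 五 (Chinese numeral) → 5 (decimal)
150 × 5 = 750
Convert 4 tens, 3 ones (place-value notation) → 4×10 + 3 = 43 (decimal)
750 - 43 = 707
707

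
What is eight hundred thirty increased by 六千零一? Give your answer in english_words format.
Convert eight hundred thirty (English words) → 8×100 + 30 = 830 (decimal)
Convert 六千零一 (Chinese numeral) → 6×1000 + 1 = 6001 (decimal)
Compute 830 + 6001 = 6831
Convert 6831 (decimal) → 6831 = 6×1000 + 8×100 + 31 → six thousand eight hundred thirty-one (English words)
six thousand eight hundred thirty-one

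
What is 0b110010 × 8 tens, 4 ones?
Convert 0b110010 (binary) → 32 + 16 + 2 = 50 (decimal)
Convert 8 tens, 4 ones (place-value notation) → 8×10 + 4 = 84 (decimal)
Compute 50 × 84 = 4200
4200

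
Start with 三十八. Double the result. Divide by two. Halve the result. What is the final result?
Convert 三十八 (Chinese numeral) → 3×10 + 8 = 38 (decimal)
Start: 38
38 × 2 = 76
Convert two (English words) → 2 (decimal)
76 ÷ 2 = 38
38 ÷ 2 = 19
19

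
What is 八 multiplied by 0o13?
Convert 八 (Chinese numeral) → 8 (decimal)
Convert 0o13 (octal) → 1×8 + 3 = 11 (decimal)
Compute 8 × 11 = 88
88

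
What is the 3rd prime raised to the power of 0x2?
Convert the 3rd prime (prime index) → 5 (decimal)
Convert 0x2 (hexadecimal) → 2 (decimal)
Compute 5 ^ 2 = 25
25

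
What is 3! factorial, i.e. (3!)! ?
Convert 3! (factorial) → 6 (decimal)
Compute 6! = 720
720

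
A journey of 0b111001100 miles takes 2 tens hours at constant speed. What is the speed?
Convert 0b111001100 (binary) → 256 + 128 + 64 + 8 + 4 = 460 (decimal)
Convert 2 tens (place-value notation) → 2×10 = 20 (decimal)
Compute 460 ÷ 20 = 23
23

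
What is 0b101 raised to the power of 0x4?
Convert 0b101 (binary) → 4 + 1 = 5 (decimal)
Convert 0x4 (hexadecimal) → 4 (decimal)
Compute 5 ^ 4 = 625
625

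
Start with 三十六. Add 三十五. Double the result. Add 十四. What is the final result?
Convert 三十六 (Chinese numeral) → 3×10 + 6 = 36 (decimal)
Start: 36
Convert 三十五 (Chinese numeral) → 3×10 + 5 = 35 (decimal)
36 + 35 = 71
71 × 2 = 142
Convert 十四 (Chinese numeral) → 1×10 + 4 = 14 (decimal)
142 + 14 = 156
156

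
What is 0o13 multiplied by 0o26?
Convert 0o13 (octal) → 1×8 + 3 = 11 (decimal)
Convert 0o26 (octal) → 2×8 + 6 = 22 (decimal)
Compute 11 × 22 = 242
242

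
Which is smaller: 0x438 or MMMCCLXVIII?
Convert 0x438 (hexadecimal) → 4×256 + 3×16 + 8 = 1080 (decimal)
Convert MMMCCLXVIII (Roman numeral) → 1000 + 1000 + 1000 + 100 + 100 + 50 + 10 + 5 + 1 + 1 + 1 = 3268 (decimal)
Compare 1080 vs 3268: smaller = 1080
1080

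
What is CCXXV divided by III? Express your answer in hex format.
Convert CCXXV (Roman numeral) → 100 + 100 + 10 + 10 + 5 = 225 (decimal)
Convert III (Roman numeral) → 1 + 1 + 1 = 3 (decimal)
Compute 225 ÷ 3 = 75
Convert 75 (decimal) → 75 = 4×16 + 11 → 0x4B (hexadecimal)
0x4B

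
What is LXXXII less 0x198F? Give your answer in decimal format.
Convert LXXXII (Roman numeral) → 50 + 10 + 10 + 10 + 1 + 1 = 82 (decimal)
Convert 0x198F (hexadecimal) → 1×4096 + 9×256 + 8×16 + 15 = 6543 (decimal)
Compute 82 - 6543 = -6461
-6461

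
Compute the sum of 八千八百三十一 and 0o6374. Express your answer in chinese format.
Convert 八千八百三十一 (Chinese numeral) → 8×1000 + 8×100 + 3×10 + 1 = 8831 (decimal)
Convert 0o6374 (octal) → 6×512 + 3×64 + 7×8 + 4 = 3324 (decimal)
Compute 8831 + 3324 = 12155
Convert 12155 (decimal) → 12155 = 1×10000 + 2×1000 + 1×100 + 5×10 + 5 → 一万二千一百五十五 (Chinese numeral)
一万二千一百五十五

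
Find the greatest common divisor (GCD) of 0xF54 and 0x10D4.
Convert 0xF54 (hexadecimal) → 15×256 + 5×16 + 4 = 3924 (decimal)
Convert 0x10D4 (hexadecimal) → 1×4096 + 13×16 + 4 = 4308 (decimal)
Compute gcd(3924, 4308) = 12
12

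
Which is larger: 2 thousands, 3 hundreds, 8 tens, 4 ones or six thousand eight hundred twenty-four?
Convert 2 thousands, 3 hundreds, 8 tens, 4 ones (place-value notation) → 2×1000 + 3×100 + 8×10 + 4 = 2384 (decimal)
Convert six thousand eight hundred twenty-four (English words) → 6×1000 + 8×100 + 24 = 6824 (decimal)
Compare 2384 vs 6824: larger = 6824
6824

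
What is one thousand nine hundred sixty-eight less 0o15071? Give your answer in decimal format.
Convert one thousand nine hundred sixty-eight (English words) → 1×1000 + 9×100 + 68 = 1968 (decimal)
Convert 0o15071 (octal) → 1×4096 + 5×512 + 7×8 + 1 = 6713 (decimal)
Compute 1968 - 6713 = -4745
-4745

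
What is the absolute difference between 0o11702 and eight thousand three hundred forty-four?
Convert 0o11702 (octal) → 1×4096 + 1×512 + 7×64 + 2 = 5058 (decimal)
Convert eight thousand three hundred forty-four (English words) → 8×1000 + 3×100 + 44 = 8344 (decimal)
Compute |5058 - 8344| = 3286
3286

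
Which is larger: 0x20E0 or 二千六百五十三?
Convert 0x20E0 (hexadecimal) → 2×4096 + 14×16 = 8416 (decimal)
Convert 二千六百五十三 (Chinese numeral) → 2×1000 + 6×100 + 5×10 + 3 = 2653 (decimal)
Compare 8416 vs 2653: larger = 8416
8416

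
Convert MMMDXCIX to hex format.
Convert MMMDXCIX (Roman numeral) → 1000 + 1000 + 1000 + 500 + 90 + 9 = 3599 (decimal)
Convert 3599 (decimal) → 3599 = 14×256 + 15 → 0xE0F (hexadecimal)
0xE0F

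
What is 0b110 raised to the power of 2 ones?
Convert 0b110 (binary) → 4 + 2 = 6 (decimal)
Convert 2 ones (place-value notation) → 2 (decimal)
Compute 6 ^ 2 = 36
36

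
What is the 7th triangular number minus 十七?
The 7th triangular number = 7×8/2 = 28
Convert 十七 (Chinese numeral) → 1×10 + 7 = 17 (decimal)
Compute 28 - 17 = 11
11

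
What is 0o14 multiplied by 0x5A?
Convert 0o14 (octal) → 1×8 + 4 = 12 (decimal)
Convert 0x5A (hexadecimal) → 5×16 + 10 = 90 (decimal)
Compute 12 × 90 = 1080
1080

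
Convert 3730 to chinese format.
Convert 3730 (decimal) → 3730 = 3×1000 + 7×100 + 3×10 → 三千七百三十 (Chinese numeral)
三千七百三十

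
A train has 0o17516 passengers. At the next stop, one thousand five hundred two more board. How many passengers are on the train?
Convert 0o17516 (octal) → 1×4096 + 7×512 + 5×64 + 1×8 + 6 = 8014 (decimal)
Convert one thousand five hundred two (English words) → 1×1000 + 5×100 + 2 = 1502 (decimal)
Compute 8014 + 1502 = 9516
9516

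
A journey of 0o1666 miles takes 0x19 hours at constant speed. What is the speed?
Convert 0o1666 (octal) → 1×512 + 6×64 + 6×8 + 6 = 950 (decimal)
Convert 0x19 (hexadecimal) → 1×16 + 9 = 25 (decimal)
Compute 950 ÷ 25 = 38
38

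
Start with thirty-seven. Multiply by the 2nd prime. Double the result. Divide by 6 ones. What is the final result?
Convert thirty-seven (English words) → 37 (decimal)
Start: 37
Convert the 2nd prime (prime index) → 3 (decimal)
37 × 3 = 111
111 × 2 = 222
Convert 6 ones (place-value notation) → 6 (decimal)
222 ÷ 6 = 37
37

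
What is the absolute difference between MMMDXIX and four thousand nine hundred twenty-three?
Convert MMMDXIX (Roman numeral) → 1000 + 1000 + 1000 + 500 + 10 + 9 = 3519 (decimal)
Convert four thousand nine hundred twenty-three (English words) → 4×1000 + 9×100 + 23 = 4923 (decimal)
Compute |3519 - 4923| = 1404
1404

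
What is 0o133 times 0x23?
Convert 0o133 (octal) → 1×64 + 3×8 + 3 = 91 (decimal)
Convert 0x23 (hexadecimal) → 2×16 + 3 = 35 (decimal)
Compute 91 × 35 = 3185
3185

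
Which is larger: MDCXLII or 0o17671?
Convert MDCXLII (Roman numeral) → 1000 + 500 + 100 + 40 + 1 + 1 = 1642 (decimal)
Convert 0o17671 (octal) → 1×4096 + 7×512 + 6×64 + 7×8 + 1 = 8121 (decimal)
Compare 1642 vs 8121: larger = 8121
8121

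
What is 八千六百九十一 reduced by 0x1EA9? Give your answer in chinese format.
Convert 八千六百九十一 (Chinese numeral) → 8×1000 + 6×100 + 9×10 + 1 = 8691 (decimal)
Convert 0x1EA9 (hexadecimal) → 1×4096 + 14×256 + 10×16 + 9 = 7849 (decimal)
Compute 8691 - 7849 = 842
Convert 842 (decimal) → 842 = 8×100 + 4×10 + 2 → 八百四十二 (Chinese numeral)
八百四十二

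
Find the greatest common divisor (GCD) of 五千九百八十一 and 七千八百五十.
Convert 五千九百八十一 (Chinese numeral) → 5×1000 + 9×100 + 8×10 + 1 = 5981 (decimal)
Convert 七千八百五十 (Chinese numeral) → 7×1000 + 8×100 + 5×10 = 7850 (decimal)
Compute gcd(5981, 7850) = 1
1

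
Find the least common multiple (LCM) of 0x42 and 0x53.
Convert 0x42 (hexadecimal) → 4×16 + 2 = 66 (decimal)
Convert 0x53 (hexadecimal) → 5×16 + 3 = 83 (decimal)
Compute lcm(66, 83) = 5478
5478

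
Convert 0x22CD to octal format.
Convert 0x22CD (hexadecimal) → 2×4096 + 2×256 + 12×16 + 13 = 8909 (decimal)
Convert 8909 (decimal) → 8909 = 2×4096 + 1×512 + 3×64 + 1×8 + 5 → 0o21315 (octal)
0o21315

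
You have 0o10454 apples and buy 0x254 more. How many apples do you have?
Convert 0o10454 (octal) → 1×4096 + 4×64 + 5×8 + 4 = 4396 (decimal)
Convert 0x254 (hexadecimal) → 2×256 + 5×16 + 4 = 596 (decimal)
Compute 4396 + 596 = 4992
4992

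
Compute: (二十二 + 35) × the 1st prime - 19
Convert 二十二 (Chinese numeral) → 2×10 + 2 = 22 (decimal)
Convert the 1st prime (prime index) → 2 (decimal)
Expression in decimal: (22 + 35) × 2 - 19
Parentheses first: 22 + 35 = 57
Multiply: 57 × 2 = 114
Subtract: 114 - 19 = 95
95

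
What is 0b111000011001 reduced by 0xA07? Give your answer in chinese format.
Convert 0b111000011001 (binary) → 2048 + 1024 + 512 + 16 + 8 + 1 = 3609 (decimal)
Convert 0xA07 (hexadecimal) → 10×256 + 7 = 2567 (decimal)
Compute 3609 - 2567 = 1042
Convert 1042 (decimal) → 1042 = 1×1000 + 4×10 + 2 → 一千零四十二 (Chinese numeral)
一千零四十二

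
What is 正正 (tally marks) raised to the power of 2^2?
Convert 正正 (tally marks) → 5 + 5 = 10 (decimal)
Convert 2^2 (power) → 4 (decimal)
Compute 10 ^ 4 = 10000
10000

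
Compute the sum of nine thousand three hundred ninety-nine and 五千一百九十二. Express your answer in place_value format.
Convert nine thousand three hundred ninety-nine (English words) → 9×1000 + 3×100 + 99 = 9399 (decimal)
Convert 五千一百九十二 (Chinese numeral) → 5×1000 + 1×100 + 9×10 + 2 = 5192 (decimal)
Compute 9399 + 5192 = 14591
Convert 14591 (decimal) → 14591 = 14×1000 + 5×100 + 9×10 + 1 → 14 thousands, 5 hundreds, 9 tens, 1 one (place-value notation)
14 thousands, 5 hundreds, 9 tens, 1 one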